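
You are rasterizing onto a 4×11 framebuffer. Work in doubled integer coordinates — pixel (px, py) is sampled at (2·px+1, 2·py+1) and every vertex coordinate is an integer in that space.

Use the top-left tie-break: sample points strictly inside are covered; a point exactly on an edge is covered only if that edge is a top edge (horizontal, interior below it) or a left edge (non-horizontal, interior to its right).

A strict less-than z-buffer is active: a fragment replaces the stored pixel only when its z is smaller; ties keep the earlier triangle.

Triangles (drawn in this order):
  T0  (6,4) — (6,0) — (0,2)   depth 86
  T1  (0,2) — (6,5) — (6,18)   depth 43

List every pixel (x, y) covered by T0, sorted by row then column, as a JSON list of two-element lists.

T0:
  2·area = 24  (B↔C swapped to make it positive)
  edge (6, 4)→(0, 2): d=(-6,-2) top-left  bias=+0
  edge (0, 2)→(6, 0): d=(6,-2) top-left  bias=+0
  edge (6, 0)→(6, 4): d=(0,4) right/bottom  bias=-1
    (1,0)@(3, 1): e=[12,0,12] → X  [on edge]
    (2,0)@(5, 1): e=[16,4,4] → X
    (3,0)@(7, 1): e=[20,8,-4] → .
    (1,1)@(3, 3): e=[0,12,12] → X  [on edge]
    (3,1)@(7, 3): e=[8,20,-4] → .
    (1,2)@(3, 5): e=[-12,24,12] → .
    (2,2)@(5, 5): e=[-8,28,4] → .
  covered (4 px):
    . X X .
    . X X .
    . . . .
    . . . .
    . . . .
    . . . .
    . . . .
    . . . .
    . . . .
    . . . .
    . . . .
T1:
  2·area = 78
  edge (0, 2)→(6, 5): d=(6,3) right/bottom  bias=-1
  edge (6, 5)→(6, 18): d=(0,13) right/bottom  bias=-1
  edge (6, 18)→(0, 2): d=(-6,-16) top-left  bias=+0
    (0,1)@(1, 3): e=[3,65,10] → X
    (1,1)@(3, 3): e=[-3,39,42] → .
    (0,2)@(1, 5): e=[15,65,-2] → .
    (1,2)@(3, 5): e=[9,39,30] → X
    (2,2)@(5, 5): e=[3,13,62] → X
    (3,2)@(7, 5): e=[-3,-13,94] → .
    (1,3)@(3, 7): e=[21,39,18] → X
    (3,3)@(7, 7): e=[9,-13,82] → .
    (1,4)@(3, 9): e=[33,39,6] → X
    (3,4)@(7, 9): e=[21,-13,70] → .
    (1,5)@(3, 11): e=[45,39,-6] → .
    (2,5)@(5, 11): e=[39,13,26] → X
  covered (10 px):
    . . . .
    X . . .
    . X X .
    . X X .
    . X X .
    . . X .
    . . X .
    . . X .
    . . . .
    . . . .
    . . . .

Result: [[1,0],[2,0],[1,1],[2,1]]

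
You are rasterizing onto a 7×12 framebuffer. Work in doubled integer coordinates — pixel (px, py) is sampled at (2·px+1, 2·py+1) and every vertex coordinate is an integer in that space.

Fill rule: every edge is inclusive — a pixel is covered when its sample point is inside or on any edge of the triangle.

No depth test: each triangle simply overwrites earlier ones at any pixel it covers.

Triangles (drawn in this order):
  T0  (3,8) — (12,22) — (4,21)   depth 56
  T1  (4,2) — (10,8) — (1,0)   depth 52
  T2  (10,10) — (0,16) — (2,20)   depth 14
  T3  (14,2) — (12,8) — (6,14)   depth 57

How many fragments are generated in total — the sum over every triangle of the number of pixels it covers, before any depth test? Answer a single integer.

T0:
  2·area = 103
  edge (3, 8)→(12, 22): d=(9,14) inclusive
  edge (12, 22)→(4, 21): d=(-8,-1) inclusive
  edge (4, 21)→(3, 8): d=(-1,-13) inclusive
    (2,6)@(5, 13): e=[17,65,21] → X
    (3,6)@(7, 13): e=[-11,67,47] → .
    (2,7)@(5, 15): e=[35,49,19] → X
    (3,7)@(7, 15): e=[7,51,45] → X
    (4,7)@(9, 15): e=[-21,53,71] → .
    (2,8)@(5, 17): e=[53,33,17] → X
    (4,8)@(9, 17): e=[-3,37,69] → .
    (2,9)@(5, 19): e=[71,17,15] → X
    (4,9)@(9, 19): e=[15,21,67] → X
    (5,9)@(11, 19): e=[-13,23,93] → .
    (2,10)@(5, 21): e=[89,1,13] → X
    (5,10)@(11, 21): e=[5,7,91] → X
  covered (12 px):
    . . . . . . .
    . . . . . . .
    . . . . . . .
    . . . . . . .
    . . . . . . .
    . . . . . . .
    . . X . . . .
    . . X X . . .
    . . X X . . .
    . . X X X . .
    . . X X X X .
    . . . . . . .
T1:
  2·area = 6
  edge (4, 2)→(10, 8): d=(6,6) inclusive
  edge (10, 8)→(1, 0): d=(-9,-8) inclusive
  edge (1, 0)→(4, 2): d=(3,2) inclusive
    (1,0)@(3, 1): e=[0,7,-1] → .  [on edge]
    (2,1)@(5, 3): e=[0,5,1] → X  [on edge]
    (3,1)@(7, 3): e=[-12,21,-3] → .
    (2,2)@(5, 5): e=[12,-13,7] → .
    (3,2)@(7, 5): e=[0,3,3] → X  [on edge]
    (4,2)@(9, 5): e=[-12,19,-1] → .
    (3,3)@(7, 7): e=[12,-15,9] → .
    (4,3)@(9, 7): e=[0,1,5] → X  [on edge]
    (5,3)@(11, 7): e=[-12,17,1] → .
    (4,4)@(9, 9): e=[12,-17,11] → .
    (5,4)@(11, 9): e=[0,-1,7] → .  [on edge]
    (6,5)@(13, 11): e=[0,-3,9] → .  [on edge]
  covered (3 px):
    . . . . . . .
    . . X . . . .
    . . . X . . .
    . . . . X . .
    . . . . . . .
    . . . . . . .
    . . . . . . .
    . . . . . . .
    . . . . . . .
    . . . . . . .
    . . . . . . .
    . . . . . . .
T2:
  2·area = 52  (B↔C swapped to make it positive)
  edge (10, 10)→(2, 20): d=(-8,10) inclusive
  edge (2, 20)→(0, 16): d=(-2,-4) inclusive
  edge (0, 16)→(10, 10): d=(10,-6) inclusive
    (4,5)@(9, 11): e=[2,46,4] → X
    (5,5)@(11, 11): e=[-18,54,16] → .
    (2,6)@(5, 13): e=[26,26,0] → X  [on edge]
    (3,6)@(7, 13): e=[6,34,12] → X
    (4,6)@(9, 13): e=[-14,42,24] → .
    (1,7)@(3, 15): e=[30,14,8] → X
    (3,7)@(7, 15): e=[-10,30,32] → .
    (0,8)@(1, 17): e=[34,2,16] → X
    (2,8)@(5, 17): e=[-6,18,40] → .
    (0,9)@(1, 19): e=[18,-2,36] → .
    (1,9)@(3, 19): e=[-2,6,48] → .
  covered (7 px):
    . . . . . . .
    . . . . . . .
    . . . . . . .
    . . . . . . .
    . . . . . . .
    . . . . X . .
    . . X X . . .
    . X X . . . .
    X X . . . . .
    . . . . . . .
    . . . . . . .
    . . . . . . .
T3:
  2·area = 24
  edge (14, 2)→(12, 8): d=(-2,6) inclusive
  edge (12, 8)→(6, 14): d=(-6,6) inclusive
  edge (6, 14)→(14, 2): d=(8,-12) inclusive
    (6,2)@(13, 5): e=[0,12,12] → X  [on edge]
    (5,3)@(11, 7): e=[8,12,4] → X
    (6,3)@(13, 7): e=[-4,0,28] → .  [on edge]
    (5,4)@(11, 9): e=[4,0,20] → X  [on edge]
    (6,4)@(13, 9): e=[-8,-12,44] → .
    (4,5)@(9, 11): e=[12,0,12] → X  [on edge]
    (5,5)@(11, 11): e=[0,-12,36] → .  [on edge]
    (3,6)@(7, 13): e=[20,0,4] → X  [on edge]
    (4,6)@(9, 13): e=[8,-12,28] → .
    (2,7)@(5, 15): e=[28,0,-4] → .  [on edge]
    (3,7)@(7, 15): e=[16,-12,20] → .
    (1,8)@(3, 17): e=[36,0,-12] → .  [on edge]
    (4,8)@(9, 17): e=[0,-36,60] → .  [on edge]
    (0,9)@(1, 19): e=[44,0,-20] → .  [on edge]
    (3,11)@(7, 23): e=[0,-60,84] → .  [on edge]
  covered (5 px):
    . . . . . . .
    . . . . . . .
    . . . . . . X
    . . . . . X .
    . . . . . X .
    . . . . X . .
    . . . X . . .
    . . . . . . .
    . . . . . . .
    . . . . . . .
    . . . . . . .
    . . . . . . .

Result: 27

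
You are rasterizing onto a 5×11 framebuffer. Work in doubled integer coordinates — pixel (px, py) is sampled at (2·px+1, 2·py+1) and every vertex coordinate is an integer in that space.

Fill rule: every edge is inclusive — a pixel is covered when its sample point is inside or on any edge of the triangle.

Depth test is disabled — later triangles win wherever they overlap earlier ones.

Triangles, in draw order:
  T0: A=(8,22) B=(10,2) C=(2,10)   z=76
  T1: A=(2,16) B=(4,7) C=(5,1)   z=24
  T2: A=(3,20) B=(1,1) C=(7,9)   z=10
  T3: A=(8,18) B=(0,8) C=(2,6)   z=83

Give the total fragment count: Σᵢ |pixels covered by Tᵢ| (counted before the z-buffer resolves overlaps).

T0:
  2·area = 144  (B↔C swapped to make it positive)
  edge (8, 22)→(2, 10): d=(-6,-12) inclusive
  edge (2, 10)→(10, 2): d=(8,-8) inclusive
  edge (10, 2)→(8, 22): d=(-2,20) inclusive
    (4,1)@(9, 3): e=[126,0,18] → X  [on edge]
    (3,2)@(7, 5): e=[90,0,54] → X  [on edge]
    (2,3)@(5, 7): e=[54,0,90] → X  [on edge]
    (1,4)@(3, 9): e=[18,0,126] → X  [on edge]
    (0,5)@(1, 11): e=[-18,0,162] → .  [on edge]
    (1,5)@(3, 11): e=[6,16,122] → X
    (1,6)@(3, 13): e=[-6,32,118] → .
    (2,6)@(5, 13): e=[18,48,78] → X
    (4,6)@(9, 13): e=[66,80,-2] → .
    (2,7)@(5, 15): e=[6,64,74] → X
    (4,7)@(9, 15): e=[54,96,-6] → .
    (2,8)@(5, 17): e=[-6,80,70] → .
  covered (20 px):
    . . . . .
    . . . . X
    . . . X X
    . . X X X
    . X X X X
    . X X X X
    . . X X .
    . . X X .
    . . . X .
    . . . X .
    . . . . .
T1:
  2·area = 3  (B↔C swapped to make it positive)
  edge (2, 16)→(5, 1): d=(3,-15) inclusive
  edge (5, 1)→(4, 7): d=(-1,6) inclusive
  edge (4, 7)→(2, 16): d=(-2,9) inclusive
    (2,0)@(5, 1): e=[0,0,3] → X  [on edge]
    (3,0)@(7, 1): e=[30,-12,-15] → .
    (2,1)@(5, 3): e=[6,-2,-1] → .
    (1,5)@(3, 11): e=[0,2,1] → X  [on edge]
    (2,5)@(5, 11): e=[30,-10,-17] → .
    (1,6)@(3, 13): e=[6,0,-3] → .  [on edge]
    (0,10)@(1, 21): e=[0,4,-1] → .  [on edge]
  covered (2 px):
    . . X . .
    . . . . .
    . . . . .
    . . . . .
    . . . . .
    . X . . .
    . . . . .
    . . . . .
    . . . . .
    . . . . .
    . . . . .
T2:
  2·area = 98
  edge (3, 20)→(1, 1): d=(-2,-19) inclusive
  edge (1, 1)→(7, 9): d=(6,8) inclusive
  edge (7, 9)→(3, 20): d=(-4,11) inclusive
    (0,0)@(1, 1): e=[0,0,98] → X  [on edge]
    (1,0)@(3, 1): e=[38,-16,76] → .
    (0,1)@(1, 3): e=[-4,12,90] → .
    (1,2)@(3, 5): e=[30,8,60] → X
    (2,2)@(5, 5): e=[68,-8,38] → .
    (1,3)@(3, 7): e=[26,20,52] → X
    (2,3)@(5, 7): e=[64,4,30] → X
    (3,3)@(7, 7): e=[102,-12,8] → .
    (1,4)@(3, 9): e=[22,32,44] → X
    (3,4)@(7, 9): e=[98,0,0] → X  [on edge]
    (4,4)@(9, 9): e=[136,-16,-22] → .
    (1,5)@(3, 11): e=[18,44,36] → X
  covered (14 px):
    X . . . .
    . . . . .
    . X . . .
    . X X . .
    . X X X .
    . X X . .
    . X X . .
    . X . . .
    . X . . .
    . X . . .
    . . . . .
T3:
  2·area = 36
  edge (8, 18)→(0, 8): d=(-8,-10) inclusive
  edge (0, 8)→(2, 6): d=(2,-2) inclusive
  edge (2, 6)→(8, 18): d=(6,12) inclusive
    (3,0)@(7, 1): e=[126,0,-90] → .  [on edge]
    (2,1)@(5, 3): e=[90,0,-54] → .  [on edge]
    (1,2)@(3, 5): e=[54,0,-18] → .  [on edge]
    (0,3)@(1, 7): e=[18,0,18] → X  [on edge]
    (1,3)@(3, 7): e=[38,4,-6] → .
    (0,4)@(1, 9): e=[2,4,30] → X
    (1,4)@(3, 9): e=[22,8,6] → X
    (2,4)@(5, 9): e=[42,12,-18] → .
    (0,5)@(1, 11): e=[-14,8,42] → .
    (1,5)@(3, 11): e=[6,12,18] → X
    (2,5)@(5, 11): e=[26,16,-6] → .
    (1,6)@(3, 13): e=[-10,16,30] → .
  covered (5 px):
    . . . . .
    . . . . .
    . . . . .
    X . . . .
    X X . . .
    . X . . .
    . . X . .
    . . . . .
    . . . . .
    . . . . .
    . . . . .

Result: 41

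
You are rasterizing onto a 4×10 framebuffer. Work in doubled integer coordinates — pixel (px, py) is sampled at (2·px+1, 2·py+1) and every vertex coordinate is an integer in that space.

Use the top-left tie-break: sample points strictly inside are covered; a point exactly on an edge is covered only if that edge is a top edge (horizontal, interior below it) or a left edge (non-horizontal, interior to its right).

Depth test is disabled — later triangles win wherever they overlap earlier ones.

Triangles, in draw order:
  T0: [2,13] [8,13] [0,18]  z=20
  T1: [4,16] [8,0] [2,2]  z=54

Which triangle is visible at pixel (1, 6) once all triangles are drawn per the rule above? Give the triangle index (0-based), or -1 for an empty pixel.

T0:
  2·area = 30
  edge (2, 13)→(8, 13): d=(6,0) top-left  bias=+0
  edge (8, 13)→(0, 18): d=(-8,5) right/bottom  bias=-1
  edge (0, 18)→(2, 13): d=(2,-5) top-left  bias=+0
    (0,6)@(1, 13): e=[0,35,-5] → ·  [on edge]
    (1,6)@(3, 13): e=[0,25,5] → █  [on edge]
    (2,6)@(5, 13): e=[0,15,15] → █  [on edge]
    (3,6)@(7, 13): e=[0,5,25] → █  [on edge]
    (1,7)@(3, 15): e=[12,9,9] → █
    (2,7)@(5, 15): e=[12,-1,19] → ·
    (3,7)@(7, 15): e=[12,-11,29] → ·
    (0,8)@(1, 17): e=[24,3,3] → █
    (1,8)@(3, 17): e=[24,-7,13] → ·
    (0,9)@(1, 19): e=[36,-13,7] → ·
  covered (5 px):
    · · · ·
    · · · ·
    · · · ·
    · · · ·
    · · · ·
    · · · ·
    · █ █ █
    · █ · ·
    █ · · ·
    · · · ·
T1:
  2·area = 88  (B↔C swapped to make it positive)
  edge (4, 16)→(2, 2): d=(-2,-14) top-left  bias=+0
  edge (2, 2)→(8, 0): d=(6,-2) top-left  bias=+0
  edge (8, 0)→(4, 16): d=(-4,16) right/bottom  bias=-1
    (2,0)@(5, 1): e=[44,0,44] → █  [on edge]
    (3,0)@(7, 1): e=[72,4,12] → █
    (1,1)@(3, 3): e=[12,8,68] → █
    (1,2)@(3, 5): e=[8,20,60] → █
    (3,2)@(7, 5): e=[64,28,-4] → ·
    (1,3)@(3, 7): e=[4,32,52] → █
    (3,3)@(7, 7): e=[60,40,-12] → ·
    (1,4)@(3, 9): e=[0,44,44] → █  [on edge]
    (3,4)@(7, 9): e=[56,52,-20] → ·
    (1,5)@(3, 11): e=[-4,56,36] → ·
    (2,5)@(5, 11): e=[24,60,4] → █
    (3,5)@(7, 11): e=[52,64,-28] → ·
  covered (12 px):
    · · █ █
    · █ █ █
    · █ █ ·
    · █ █ ·
    · █ █ ·
    · · █ ·
    · · · ·
    · · · ·
    · · · ·
    · · · ·

Z-buffer (winner per pixel, '.' = empty):
  . . 1 1
  . 1 1 1
  . 1 1 .
  . 1 1 .
  . 1 1 .
  . . 1 .
  . 0 0 0
  . 0 . .
  0 . . .
  . . . .

Answer: 0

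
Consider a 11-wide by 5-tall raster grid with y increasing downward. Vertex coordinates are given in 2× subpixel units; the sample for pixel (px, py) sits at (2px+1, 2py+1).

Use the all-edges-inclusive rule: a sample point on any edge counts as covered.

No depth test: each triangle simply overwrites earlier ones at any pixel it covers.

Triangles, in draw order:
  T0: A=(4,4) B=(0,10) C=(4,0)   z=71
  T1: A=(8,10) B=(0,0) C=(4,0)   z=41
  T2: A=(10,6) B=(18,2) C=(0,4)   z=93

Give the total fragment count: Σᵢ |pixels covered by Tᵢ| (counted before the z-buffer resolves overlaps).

T0:
  2·area = 16
  edge (4, 4)→(0, 10): d=(-4,6) inclusive
  edge (0, 10)→(4, 0): d=(4,-10) inclusive
  edge (4, 0)→(4, 4): d=(0,4) inclusive
    (1,1)@(3, 3): e=[10,2,4] → #
    (2,1)@(5, 3): e=[-2,22,-4] → ·
    (1,2)@(3, 5): e=[2,10,4] → #
    (2,2)@(5, 5): e=[-10,30,-4] → ·
    (1,3)@(3, 7): e=[-6,18,4] → ·
  covered (2 px):
    · · · · · · · · · · ·
    · # · · · · · · · · ·
    · # · · · · · · · · ·
    · · · · · · · · · · ·
    · · · · · · · · · · ·
T1:
  2·area = 40
  edge (8, 10)→(0, 0): d=(-8,-10) inclusive
  edge (0, 0)→(4, 0): d=(4,0) inclusive
  edge (4, 0)→(8, 10): d=(4,10) inclusive
    (0,0)@(1, 1): e=[2,4,34] → #
    (1,0)@(3, 1): e=[22,4,14] → #
    (2,0)@(5, 1): e=[42,4,-6] → ·
    (0,1)@(1, 3): e=[-14,12,42] → ·
    (1,1)@(3, 3): e=[6,12,22] → #
    (2,1)@(5, 3): e=[26,12,2] → #
    (3,1)@(7, 3): e=[46,12,-18] → ·
    (1,2)@(3, 5): e=[-10,20,30] → ·
    (2,2)@(5, 5): e=[10,20,10] → #
    (3,2)@(7, 5): e=[30,20,-10] → ·
    (2,3)@(5, 7): e=[-6,28,18] → ·
  covered (5 px):
    # # · · · · · · · · ·
    · # # · · · · · · · ·
    · · # · · · · · · · ·
    · · · · · · · · · · ·
    · · · · · · · · · · ·
T2:
  2·area = 56  (B↔C swapped to make it positive)
  edge (10, 6)→(0, 4): d=(-10,-2) inclusive
  edge (0, 4)→(18, 2): d=(18,-2) inclusive
  edge (18, 2)→(10, 6): d=(-8,4) inclusive
    (4,1)@(9, 3): e=[28,0,28] → #  [on edge]
    (5,1)@(11, 3): e=[32,4,20] → #
    (6,1)@(13, 3): e=[36,8,12] → #
    (7,1)@(15, 3): e=[40,12,4] → #
    (8,1)@(17, 3): e=[44,16,-4] → ·
    (2,2)@(5, 5): e=[0,28,28] → #  [on edge]
    (3,2)@(7, 5): e=[4,32,20] → #
    (6,2)@(13, 5): e=[16,44,-4] → ·
    (7,2)@(15, 5): e=[20,48,-12] → ·
    (2,3)@(5, 7): e=[-20,64,12] → ·
    (3,3)@(7, 7): e=[-16,68,4] → ·
    (4,3)@(9, 7): e=[-12,72,-4] → ·
    (7,3)@(15, 7): e=[0,84,-28] → ·  [on edge]
  covered (8 px):
    · · · · · · · · · · ·
    · · · · # # # # · · ·
    · · # # # # · · · · ·
    · · · · · · · · · · ·
    · · · · · · · · · · ·

Answer: 15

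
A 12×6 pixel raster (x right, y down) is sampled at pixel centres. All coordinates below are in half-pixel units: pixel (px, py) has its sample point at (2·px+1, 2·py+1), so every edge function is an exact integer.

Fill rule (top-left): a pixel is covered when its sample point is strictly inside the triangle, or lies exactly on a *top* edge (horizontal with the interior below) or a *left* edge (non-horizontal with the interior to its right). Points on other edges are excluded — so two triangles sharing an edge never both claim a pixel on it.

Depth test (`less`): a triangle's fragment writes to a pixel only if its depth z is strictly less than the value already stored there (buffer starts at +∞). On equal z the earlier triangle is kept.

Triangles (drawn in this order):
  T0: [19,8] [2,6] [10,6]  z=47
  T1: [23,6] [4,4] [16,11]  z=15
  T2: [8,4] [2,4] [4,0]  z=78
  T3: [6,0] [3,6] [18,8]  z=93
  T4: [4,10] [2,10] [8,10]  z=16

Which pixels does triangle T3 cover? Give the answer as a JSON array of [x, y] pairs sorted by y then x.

T0:
  2·area = 16
  edge (19, 8)→(2, 6): d=(-17,-2) top-left  bias=+0
  edge (2, 6)→(10, 6): d=(8,0) top-left  bias=+0
  edge (10, 6)→(19, 8): d=(9,2) right/bottom  bias=-1
    (5,3)@(11, 7): e=[1,8,7] → █
    (6,3)@(13, 7): e=[5,8,3] → █
    (7,3)@(15, 7): e=[9,8,-1] → ·
    (5,4)@(11, 9): e=[-33,24,25] → ·
    (6,4)@(13, 9): e=[-29,24,21] → ·
  covered (2 px):
    · · · · · · · · · · · ·
    · · · · · · · · · · · ·
    · · · · · · · · · · · ·
    · · · · · █ █ · · · · ·
    · · · · · · · · · · · ·
    · · · · · · · · · · · ·
T1:
  2·area = 109  (B↔C swapped to make it positive)
  edge (23, 6)→(16, 11): d=(-7,5) right/bottom  bias=-1
  edge (16, 11)→(4, 4): d=(-12,-7) top-left  bias=+0
  edge (4, 4)→(23, 6): d=(19,2) right/bottom  bias=-1
    (3,2)@(7, 5): e=[87,9,13] → █
    (4,2)@(9, 5): e=[77,23,9] → █
    (5,2)@(11, 5): e=[67,37,5] → █
    (6,2)@(13, 5): e=[57,51,1] → █
    (7,2)@(15, 5): e=[47,65,-3] → ·
    (3,3)@(7, 7): e=[73,-15,51] → ·
    (4,3)@(9, 7): e=[63,-1,47] → ·
    (5,3)@(11, 7): e=[53,13,43] → █
    (7,3)@(15, 7): e=[33,41,35] → █
    (8,3)@(17, 7): e=[23,55,31] → █
    (9,3)@(19, 7): e=[13,69,27] → █
    (10,3)@(21, 7): e=[3,83,23] → █
  covered (13 px):
    · · · · · · · · · · · ·
    · · · · · · · · · · · ·
    · · · █ █ █ █ · · · · ·
    · · · · · █ █ █ █ █ █ ·
    · · · · · · █ █ █ · · ·
    · · · · · · · · · · · ·
T2:
  2·area = 24
  edge (8, 4)→(2, 4): d=(-6,0) right/bottom  bias=-1
  edge (2, 4)→(4, 0): d=(2,-4) top-left  bias=+0
  edge (4, 0)→(8, 4): d=(4,4) right/bottom  bias=-1
    (2,0)@(5, 1): e=[18,6,0] → ·  [on edge]
    (1,1)@(3, 3): e=[6,2,16] → █
    (2,1)@(5, 3): e=[6,10,8] → █
    (3,1)@(7, 3): e=[6,18,0] → ·  [on edge]
    (1,2)@(3, 5): e=[-6,6,24] → ·
    (2,2)@(5, 5): e=[-6,14,16] → ·
    (4,2)@(9, 5): e=[-6,30,0] → ·  [on edge]
    (5,3)@(11, 7): e=[-18,42,0] → ·  [on edge]
    (6,4)@(13, 9): e=[-30,54,0] → ·  [on edge]
    (7,5)@(15, 11): e=[-42,66,0] → ·  [on edge]
  covered (2 px):
    · · · · · · · · · · · ·
    · █ █ · · · · · · · · ·
    · · · · · · · · · · · ·
    · · · · · · · · · · · ·
    · · · · · · · · · · · ·
    · · · · · · · · · · · ·
T3:
  2·area = 96  (B↔C swapped to make it positive)
  edge (6, 0)→(18, 8): d=(12,8) right/bottom  bias=-1
  edge (18, 8)→(3, 6): d=(-15,-2) top-left  bias=+0
  edge (3, 6)→(6, 0): d=(3,-6) top-left  bias=+0
    (3,0)@(7, 1): e=[4,83,9] → █
    (4,0)@(9, 1): e=[-12,87,21] → ·
    (2,1)@(5, 3): e=[44,49,3] → █
    (4,1)@(9, 3): e=[12,57,27] → █
    (5,1)@(11, 3): e=[-4,61,39] → ·
    (2,2)@(5, 5): e=[68,19,9] → █
    (5,2)@(11, 5): e=[20,31,45] → █
    (6,2)@(13, 5): e=[4,35,57] → █
    (7,2)@(15, 5): e=[-12,39,69] → ·
    (2,3)@(5, 7): e=[92,-11,15] → ·
    (3,3)@(7, 7): e=[76,-7,27] → ·
    (4,3)@(9, 7): e=[60,-3,39] → ·
  covered (12 px):
    · · · █ · · · · · · · ·
    · · █ █ █ · · · · · · ·
    · · █ █ █ █ █ · · · · ·
    · · · · · █ █ █ · · · ·
    · · · · · · · · · · · ·
    · · · · · · · · · · · ·
T4:
  degenerate (2·area = 0) — covers nothing

Final: [[3,0],[2,1],[3,1],[4,1],[2,2],[3,2],[4,2],[5,2],[6,2],[5,3],[6,3],[7,3]]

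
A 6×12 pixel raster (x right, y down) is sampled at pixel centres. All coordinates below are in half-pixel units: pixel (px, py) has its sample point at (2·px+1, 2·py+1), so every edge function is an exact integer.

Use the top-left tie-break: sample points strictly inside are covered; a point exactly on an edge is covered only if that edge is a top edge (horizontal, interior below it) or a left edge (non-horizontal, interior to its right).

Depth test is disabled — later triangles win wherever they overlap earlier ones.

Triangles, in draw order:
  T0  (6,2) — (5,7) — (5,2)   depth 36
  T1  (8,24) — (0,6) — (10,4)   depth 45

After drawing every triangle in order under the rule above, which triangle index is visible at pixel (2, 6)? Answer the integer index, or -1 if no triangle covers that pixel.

T0:
  2·area = 5
  edge (6, 2)→(5, 7): d=(-1,5) right/bottom  bias=-1
  edge (5, 7)→(5, 2): d=(0,-5) top-left  bias=+0
  edge (5, 2)→(6, 2): d=(1,0) top-left  bias=+0
    (2,0)@(5, 1): e=[6,0,-1] → .  [on edge]
    (2,1)@(5, 3): e=[4,0,1] → X  [on edge]
    (3,1)@(7, 3): e=[-6,10,1] → .
    (2,2)@(5, 5): e=[2,0,3] → X  [on edge]
    (3,2)@(7, 5): e=[-8,10,3] → .
    (2,3)@(5, 7): e=[0,0,5] → .  [on edge]
    (2,4)@(5, 9): e=[-2,0,7] → .  [on edge]
    (2,5)@(5, 11): e=[-4,0,9] → .  [on edge]
    (2,6)@(5, 13): e=[-6,0,11] → .  [on edge]
    (2,7)@(5, 15): e=[-8,0,13] → .  [on edge]
    (1,8)@(3, 17): e=[0,-10,15] → .  [on edge]
    (2,8)@(5, 17): e=[-10,0,15] → .  [on edge]
    (2,9)@(5, 19): e=[-12,0,17] → .  [on edge]
    (2,10)@(5, 21): e=[-14,0,19] → .  [on edge]
    (2,11)@(5, 23): e=[-16,0,21] → .  [on edge]
  covered (2 px):
    . . . . . .
    . . X . . .
    . . X . . .
    . . . . . .
    . . . . . .
    . . . . . .
    . . . . . .
    . . . . . .
    . . . . . .
    . . . . . .
    . . . . . .
    . . . . . .
T1:
  2·area = 196
  edge (8, 24)→(0, 6): d=(-8,-18) top-left  bias=+0
  edge (0, 6)→(10, 4): d=(10,-2) top-left  bias=+0
  edge (10, 4)→(8, 24): d=(-2,20) right/bottom  bias=-1
    (2,2)@(5, 5): e=[98,0,98] → X  [on edge]
    (3,2)@(7, 5): e=[134,4,58] → X
    (4,2)@(9, 5): e=[170,8,18] → X
    (5,2)@(11, 5): e=[206,12,-22] → .
    (0,3)@(1, 7): e=[10,12,174] → X
    (1,3)@(3, 7): e=[46,16,134] → X
    (5,3)@(11, 7): e=[190,32,-26] → .
    (0,4)@(1, 9): e=[-6,32,170] → .
    (1,4)@(3, 9): e=[30,36,130] → X
    (5,4)@(11, 9): e=[174,52,-30] → .
    (1,5)@(3, 11): e=[14,56,126] → X
    (5,5)@(11, 11): e=[158,72,-34] → .
  covered (25 px):
    . . . . . .
    . . . . . .
    . . X X X .
    X X X X X .
    . X X X X .
    . X X X X .
    . . X X X .
    . . X X . .
    . . X X . .
    . . . X . .
    . . . X . .
    . . . . . .

Z-buffer (winner per pixel, '.' = empty):
  . . . . . .
  . . 0 . . .
  . . 1 1 1 .
  1 1 1 1 1 .
  . 1 1 1 1 .
  . 1 1 1 1 .
  . . 1 1 1 .
  . . 1 1 . .
  . . 1 1 . .
  . . . 1 . .
  . . . 1 . .
  . . . . . .

Result: 1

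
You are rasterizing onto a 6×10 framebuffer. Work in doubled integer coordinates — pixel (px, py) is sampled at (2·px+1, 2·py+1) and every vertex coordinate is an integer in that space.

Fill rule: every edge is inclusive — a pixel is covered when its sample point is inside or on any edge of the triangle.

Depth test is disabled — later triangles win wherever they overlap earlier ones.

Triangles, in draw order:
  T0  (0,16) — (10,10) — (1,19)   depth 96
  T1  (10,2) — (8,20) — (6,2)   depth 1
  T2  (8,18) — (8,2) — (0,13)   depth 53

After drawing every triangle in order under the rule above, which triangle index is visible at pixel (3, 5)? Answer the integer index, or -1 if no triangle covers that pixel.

T0:
  2·area = 36
  edge (0, 16)→(10, 10): d=(10,-6) inclusive
  edge (10, 10)→(1, 19): d=(-9,9) inclusive
  edge (1, 19)→(0, 16): d=(-1,-3) inclusive
    (5,4)@(11, 9): e=[-4,0,40] → ·  [on edge]
    (4,5)@(9, 11): e=[4,0,32] → █  [on edge]
    (5,5)@(11, 11): e=[16,-18,38] → ·
    (2,6)@(5, 13): e=[0,18,18] → █  [on edge]
    (3,6)@(7, 13): e=[12,0,24] → █  [on edge]
    (4,6)@(9, 13): e=[24,-18,30] → ·
    (1,7)@(3, 15): e=[8,18,10] → █
    (2,7)@(5, 15): e=[20,0,16] → █  [on edge]
    (3,7)@(7, 15): e=[32,-18,22] → ·
    (0,8)@(1, 17): e=[16,18,2] → █
    (1,8)@(3, 17): e=[28,0,8] → █  [on edge]
    (2,8)@(5, 17): e=[40,-18,14] → ·
    (0,9)@(1, 19): e=[36,0,0] → █  [on edge]
  covered (8 px):
    · · · · · ·
    · · · · · ·
    · · · · · ·
    · · · · · ·
    · · · · · ·
    · · · · █ ·
    · · █ █ · ·
    · █ █ · · ·
    █ █ · · · ·
    █ · · · · ·
T1:
  2·area = 72
  edge (10, 2)→(8, 20): d=(-2,18) inclusive
  edge (8, 20)→(6, 2): d=(-2,-18) inclusive
  edge (6, 2)→(10, 2): d=(4,0) inclusive
    (3,1)@(7, 3): e=[52,16,4] → █
    (4,1)@(9, 3): e=[16,52,4] → █
    (5,1)@(11, 3): e=[-20,88,4] → ·
    (3,2)@(7, 5): e=[48,12,12] → █
    (5,2)@(11, 5): e=[-24,84,12] → ·
    (3,3)@(7, 7): e=[44,8,20] → █
    (5,3)@(11, 7): e=[-28,80,20] → ·
    (3,4)@(7, 9): e=[40,4,28] → █
    (5,4)@(11, 9): e=[-32,76,28] → ·
    (3,5)@(7, 11): e=[36,0,36] → █  [on edge]
    (4,5)@(9, 11): e=[0,36,36] → █  [on edge]
    (5,5)@(11, 11): e=[-36,72,36] → ·
  covered (10 px):
    · · · · · ·
    · · · █ █ ·
    · · · █ █ ·
    · · · █ █ ·
    · · · █ █ ·
    · · · █ █ ·
    · · · · · ·
    · · · · · ·
    · · · · · ·
    · · · · · ·
T2:
  2·area = 128  (B↔C swapped to make it positive)
  edge (8, 18)→(0, 13): d=(-8,-5) inclusive
  edge (0, 13)→(8, 2): d=(8,-11) inclusive
  edge (8, 2)→(8, 18): d=(0,16) inclusive
    (3,2)@(7, 5): e=[99,13,16] → █
    (4,2)@(9, 5): e=[109,35,-16] → ·
    (2,3)@(5, 7): e=[73,7,48] → █
    (4,3)@(9, 7): e=[93,51,-16] → ·
    (1,4)@(3, 9): e=[47,1,80] → █
    (4,4)@(9, 9): e=[77,67,-16] → ·
    (1,5)@(3, 11): e=[31,17,80] → █
    (4,5)@(9, 11): e=[61,83,-16] → ·
    (0,6)@(1, 13): e=[5,11,112] → █
    (4,6)@(9, 13): e=[45,99,-16] → ·
    (0,7)@(1, 15): e=[-11,27,112] → ·
    (1,7)@(3, 15): e=[-1,49,80] → ·
  covered (16 px):
    · · · · · ·
    · · · · · ·
    · · · █ · ·
    · · █ █ · ·
    · █ █ █ · ·
    · █ █ █ · ·
    █ █ █ █ · ·
    · · █ █ · ·
    · · · █ · ·
    · · · · · ·

Z-buffer (winner per pixel, '.' = empty):
  . . . . . .
  . . . 1 1 .
  . . . 2 1 .
  . . 2 2 1 .
  . 2 2 2 1 .
  . 2 2 2 1 .
  2 2 2 2 . .
  . 0 2 2 . .
  0 0 . 2 . .
  0 . . . . .

Answer: 2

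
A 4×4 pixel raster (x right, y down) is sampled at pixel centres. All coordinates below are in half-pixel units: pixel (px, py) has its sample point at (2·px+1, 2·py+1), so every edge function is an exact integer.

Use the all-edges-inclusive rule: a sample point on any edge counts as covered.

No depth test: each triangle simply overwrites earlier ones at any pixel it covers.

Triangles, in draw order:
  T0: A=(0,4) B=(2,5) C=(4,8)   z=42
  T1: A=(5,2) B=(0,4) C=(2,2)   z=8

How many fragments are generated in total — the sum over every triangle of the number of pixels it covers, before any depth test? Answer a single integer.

T0:
  2·area = 4
  edge (0, 4)→(2, 5): d=(2,1) inclusive
  edge (2, 5)→(4, 8): d=(2,3) inclusive
  edge (4, 8)→(0, 4): d=(-4,-4) inclusive
    (0,2)@(1, 5): e=[1,3,0] → #  [on edge]
    (1,2)@(3, 5): e=[-1,-3,8] → ·
    (0,3)@(1, 7): e=[5,7,-8] → ·
    (1,3)@(3, 7): e=[3,1,0] → #  [on edge]
    (2,3)@(5, 7): e=[1,-5,8] → ·
  covered (2 px):
    · · · ·
    · · · ·
    # · · ·
    · # · ·
T1:
  2·area = 6
  edge (5, 2)→(0, 4): d=(-5,2) inclusive
  edge (0, 4)→(2, 2): d=(2,-2) inclusive
  edge (2, 2)→(5, 2): d=(3,0) inclusive
    (1,0)@(3, 1): e=[9,0,-3] → ·  [on edge]
    (0,1)@(1, 3): e=[3,0,3] → #  [on edge]
    (1,1)@(3, 3): e=[-1,4,3] → ·
    (0,2)@(1, 5): e=[-7,4,9] → ·
  covered (1 px):
    · · · ·
    # · · ·
    · · · ·
    · · · ·

Final: 3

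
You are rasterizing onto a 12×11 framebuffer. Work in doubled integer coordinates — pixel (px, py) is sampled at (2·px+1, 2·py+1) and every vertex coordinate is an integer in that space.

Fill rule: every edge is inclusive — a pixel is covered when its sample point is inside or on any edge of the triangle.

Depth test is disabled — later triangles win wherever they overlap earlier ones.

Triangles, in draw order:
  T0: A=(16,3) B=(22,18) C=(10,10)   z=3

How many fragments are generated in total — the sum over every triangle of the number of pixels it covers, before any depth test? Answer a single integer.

T0:
  2·area = 132
  edge (16, 3)→(22, 18): d=(6,15) inclusive
  edge (22, 18)→(10, 10): d=(-12,-8) inclusive
  edge (10, 10)→(16, 3): d=(6,-7) inclusive
    (7,2)@(15, 5): e=[27,100,5] → X
    (8,2)@(17, 5): e=[-3,116,19] → .
    (6,3)@(13, 7): e=[69,60,3] → X
    (8,3)@(17, 7): e=[9,92,31] → X
    (9,3)@(19, 7): e=[-21,108,45] → .
    (5,4)@(11, 9): e=[111,20,1] → X
    (9,4)@(19, 9): e=[-9,84,57] → .
    (5,5)@(11, 11): e=[123,-4,13] → .
    (6,5)@(13, 11): e=[93,12,27] → X
    (9,5)@(19, 11): e=[3,60,69] → X
    (10,5)@(21, 11): e=[-27,76,83] → .
    (6,6)@(13, 13): e=[105,-12,39] → .
  covered (17 px):
    . . . . . . . . . . . .
    . . . . . . . . . . . .
    . . . . . . . X . . . .
    . . . . . . X X X . . .
    . . . . . X X X X . . .
    . . . . . . X X X X . .
    . . . . . . . X X X . .
    . . . . . . . . . X . .
    . . . . . . . . . . X .
    . . . . . . . . . . . .
    . . . . . . . . . . . .

Result: 17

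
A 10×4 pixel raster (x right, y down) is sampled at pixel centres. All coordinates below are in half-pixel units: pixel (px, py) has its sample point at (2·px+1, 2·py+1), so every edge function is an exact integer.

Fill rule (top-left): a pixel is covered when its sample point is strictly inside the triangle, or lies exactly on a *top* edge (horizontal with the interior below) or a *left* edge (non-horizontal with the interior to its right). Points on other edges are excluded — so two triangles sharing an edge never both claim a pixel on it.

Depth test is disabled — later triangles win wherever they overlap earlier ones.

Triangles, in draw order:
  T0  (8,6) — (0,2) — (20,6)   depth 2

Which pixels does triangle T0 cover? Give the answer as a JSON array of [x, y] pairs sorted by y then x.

T0:
  2·area = 48
  edge (8, 6)→(0, 2): d=(-8,-4) top-left  bias=+0
  edge (0, 2)→(20, 6): d=(20,4) right/bottom  bias=-1
  edge (20, 6)→(8, 6): d=(-12,0) right/bottom  bias=-1
    (1,1)@(3, 3): e=[4,8,36] → X
    (2,1)@(5, 3): e=[12,0,36] → .  [on edge]
    (1,2)@(3, 5): e=[-12,48,12] → .
    (3,2)@(7, 5): e=[4,32,12] → X
    (4,2)@(9, 5): e=[12,24,12] → X
    (5,2)@(11, 5): e=[20,16,12] → X
    (6,2)@(13, 5): e=[28,8,12] → X
    (7,2)@(15, 5): e=[36,0,12] → .  [on edge]
    (3,3)@(7, 7): e=[-12,72,-12] → .
    (4,3)@(9, 7): e=[-4,64,-12] → .
    (5,3)@(11, 7): e=[4,56,-12] → .
    (6,3)@(13, 7): e=[12,48,-12] → .
  covered (5 px):
    . . . . . . . . . .
    . X . . . . . . . .
    . . . X X X X . . .
    . . . . . . . . . .

Result: [[1,1],[3,2],[4,2],[5,2],[6,2]]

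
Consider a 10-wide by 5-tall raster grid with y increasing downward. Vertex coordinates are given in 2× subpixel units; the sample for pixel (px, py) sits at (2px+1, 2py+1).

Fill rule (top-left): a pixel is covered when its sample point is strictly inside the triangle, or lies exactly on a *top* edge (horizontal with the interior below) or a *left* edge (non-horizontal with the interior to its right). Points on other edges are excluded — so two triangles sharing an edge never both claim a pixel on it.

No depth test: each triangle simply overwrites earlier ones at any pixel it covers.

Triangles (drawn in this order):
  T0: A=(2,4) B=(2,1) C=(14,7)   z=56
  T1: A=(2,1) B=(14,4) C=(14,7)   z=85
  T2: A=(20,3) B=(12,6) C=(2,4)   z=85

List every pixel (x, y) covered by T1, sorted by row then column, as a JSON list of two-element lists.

T0:
  2·area = 36
  edge (2, 4)→(2, 1): d=(0,-3) top-left  bias=+0
  edge (2, 1)→(14, 7): d=(12,6) right/bottom  bias=-1
  edge (14, 7)→(2, 4): d=(-12,-3) top-left  bias=+0
    (1,1)@(3, 3): e=[3,18,15] → █
    (2,1)@(5, 3): e=[9,6,21] → █
    (3,1)@(7, 3): e=[15,-6,27] → ·
    (1,2)@(3, 5): e=[3,42,-9] → ·
    (2,2)@(5, 5): e=[9,30,-3] → ·
    (3,2)@(7, 5): e=[15,18,3] → █
    (4,2)@(9, 5): e=[21,6,9] → █
    (5,2)@(11, 5): e=[27,-6,15] → ·
    (3,3)@(7, 7): e=[15,42,-21] → ·
    (4,3)@(9, 7): e=[21,30,-15] → ·
  covered (4 px):
    · · · · · · · · · ·
    · █ █ · · · · · · ·
    · · · █ █ · · · · ·
    · · · · · · · · · ·
    · · · · · · · · · ·
T1:
  2·area = 36
  edge (2, 1)→(14, 4): d=(12,3) right/bottom  bias=-1
  edge (14, 4)→(14, 7): d=(0,3) right/bottom  bias=-1
  edge (14, 7)→(2, 1): d=(-12,-6) top-left  bias=+0
    (3,1)@(7, 3): e=[9,21,6] → █
    (4,1)@(9, 3): e=[3,15,18] → █
    (5,1)@(11, 3): e=[-3,9,30] → ·
    (3,2)@(7, 5): e=[33,21,-18] → ·
    (4,2)@(9, 5): e=[27,15,-6] → ·
    (5,2)@(11, 5): e=[21,9,6] → █
    (6,2)@(13, 5): e=[15,3,18] → █
    (7,2)@(15, 5): e=[9,-3,30] → ·
    (5,3)@(11, 7): e=[45,9,-18] → ·
    (6,3)@(13, 7): e=[39,3,-6] → ·
  covered (4 px):
    · · · · · · · · · ·
    · · · █ █ · · · · ·
    · · · · · █ █ · · ·
    · · · · · · · · · ·
    · · · · · · · · · ·
T2:
  2·area = 46
  edge (20, 3)→(12, 6): d=(-8,3) right/bottom  bias=-1
  edge (12, 6)→(2, 4): d=(-10,-2) top-left  bias=+0
  edge (2, 4)→(20, 3): d=(18,-1) top-left  bias=+0
    (3,2)@(7, 5): e=[23,0,23] → █  [on edge]
    (4,2)@(9, 5): e=[17,4,25] → █
    (5,2)@(11, 5): e=[11,8,27] → █
    (6,2)@(13, 5): e=[5,12,29] → █
    (7,2)@(15, 5): e=[-1,16,31] → ·
    (3,3)@(7, 7): e=[7,-20,59] → ·
    (4,3)@(9, 7): e=[1,-16,61] → ·
    (5,3)@(11, 7): e=[-5,-12,63] → ·
    (6,3)@(13, 7): e=[-11,-8,65] → ·
    (8,3)@(17, 7): e=[-23,0,69] → ·  [on edge]
  covered (4 px):
    · · · · · · · · · ·
    · · · · · · · · · ·
    · · · █ █ █ █ · · ·
    · · · · · · · · · ·
    · · · · · · · · · ·

Final: [[3,1],[4,1],[5,2],[6,2]]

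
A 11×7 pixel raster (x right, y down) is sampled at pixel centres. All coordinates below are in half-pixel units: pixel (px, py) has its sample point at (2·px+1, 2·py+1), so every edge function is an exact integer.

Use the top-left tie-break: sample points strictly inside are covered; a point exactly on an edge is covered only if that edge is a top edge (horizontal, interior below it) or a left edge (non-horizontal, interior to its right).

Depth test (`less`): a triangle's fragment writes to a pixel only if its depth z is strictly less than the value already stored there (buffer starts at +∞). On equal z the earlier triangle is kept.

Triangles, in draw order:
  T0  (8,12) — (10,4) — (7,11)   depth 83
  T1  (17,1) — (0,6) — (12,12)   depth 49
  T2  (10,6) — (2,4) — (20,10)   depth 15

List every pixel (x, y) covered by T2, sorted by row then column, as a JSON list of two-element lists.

T0:
  2·area = 10  (B↔C swapped to make it positive)
  edge (8, 12)→(7, 11): d=(-1,-1) top-left  bias=+0
  edge (7, 11)→(10, 4): d=(3,-7) top-left  bias=+0
  edge (10, 4)→(8, 12): d=(-2,8) right/bottom  bias=-1
    (0,2)@(1, 5): e=[0,-60,70] → ·  [on edge]
    (1,3)@(3, 7): e=[0,-40,50] → ·  [on edge]
    (4,3)@(9, 7): e=[6,2,2] → #
    (5,3)@(11, 7): e=[8,16,-14] → ·
    (2,4)@(5, 9): e=[0,-20,30] → ·  [on edge]
    (4,4)@(9, 9): e=[4,8,-2] → ·
    (3,5)@(7, 11): e=[0,0,10] → #  [on edge]
    (4,5)@(9, 11): e=[2,14,-6] → ·
    (3,6)@(7, 13): e=[-2,6,6] → ·
    (4,6)@(9, 13): e=[0,20,-10] → ·  [on edge]
  covered (2 px):
    · · · · · · · · · · ·
    · · · · · · · · · · ·
    · · · · · · · · · · ·
    · · · · # · · · · · ·
    · · · · · · · · · · ·
    · · · # · · · · · · ·
    · · · · · · · · · · ·
T1:
  2·area = 162  (B↔C swapped to make it positive)
  edge (17, 1)→(12, 12): d=(-5,11) right/bottom  bias=-1
  edge (12, 12)→(0, 6): d=(-12,-6) top-left  bias=+0
  edge (0, 6)→(17, 1): d=(17,-5) top-left  bias=+0
    (8,0)@(17, 1): e=[0,162,0] → ·  [on edge]
    (5,1)@(11, 3): e=[56,102,4] → #
    (6,1)@(13, 3): e=[34,114,14] → #
    (7,1)@(15, 3): e=[12,126,24] → #
    (8,1)@(17, 3): e=[-10,138,34] → ·
    (2,2)@(5, 5): e=[112,42,8] → #
    (3,2)@(7, 5): e=[90,54,18] → #
    (4,2)@(9, 5): e=[68,66,28] → #
    (8,2)@(17, 5): e=[-20,114,68] → ·
    (1,3)@(3, 7): e=[124,6,32] → #
    (7,3)@(15, 7): e=[-8,78,92] → ·
    (1,4)@(3, 9): e=[114,-18,66] → ·
  covered (20 px):
    · · · · · · · · · · ·
    · · · · · # # # · · ·
    · · # # # # # # · · ·
    · # # # # # # · · · ·
    · · · # # # # · · · ·
    · · · · · # · · · · ·
    · · · · · · · · · · ·
T2:
  2·area = 12  (B↔C swapped to make it positive)
  edge (10, 6)→(20, 10): d=(10,4) right/bottom  bias=-1
  edge (20, 10)→(2, 4): d=(-18,-6) top-left  bias=+0
  edge (2, 4)→(10, 6): d=(8,2) right/bottom  bias=-1
    (2,2)@(5, 5): e=[10,0,2] → #  [on edge]
    (3,2)@(7, 5): e=[2,12,-2] → ·
    (2,3)@(5, 7): e=[30,-36,18] → ·
    (5,3)@(11, 7): e=[6,0,6] → #  [on edge]
    (6,3)@(13, 7): e=[-2,12,2] → ·
    (5,4)@(11, 9): e=[26,-36,22] → ·
    (8,4)@(17, 9): e=[2,0,10] → #  [on edge]
    (9,4)@(19, 9): e=[-6,12,6] → ·
    (8,5)@(17, 11): e=[22,-36,26] → ·
  covered (3 px):
    · · · · · · · · · · ·
    · · · · · · · · · · ·
    · · # · · · · · · · ·
    · · · · · # · · · · ·
    · · · · · · · · # · ·
    · · · · · · · · · · ·
    · · · · · · · · · · ·

Final: [[2,2],[5,3],[8,4]]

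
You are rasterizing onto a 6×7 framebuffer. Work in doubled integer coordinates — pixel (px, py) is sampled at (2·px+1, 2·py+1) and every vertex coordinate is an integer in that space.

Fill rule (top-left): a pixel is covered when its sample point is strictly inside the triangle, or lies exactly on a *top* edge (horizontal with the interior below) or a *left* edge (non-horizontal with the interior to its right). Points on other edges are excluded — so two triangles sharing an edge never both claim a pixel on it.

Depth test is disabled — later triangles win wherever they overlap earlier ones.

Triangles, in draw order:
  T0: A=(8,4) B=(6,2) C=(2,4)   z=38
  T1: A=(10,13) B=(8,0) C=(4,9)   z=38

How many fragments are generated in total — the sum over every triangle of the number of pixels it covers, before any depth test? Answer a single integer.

T0:
  2·area = 12  (B↔C swapped to make it positive)
  edge (8, 4)→(2, 4): d=(-6,0) right/bottom  bias=-1
  edge (2, 4)→(6, 2): d=(4,-2) top-left  bias=+0
  edge (6, 2)→(8, 4): d=(2,2) right/bottom  bias=-1
    (2,0)@(5, 1): e=[18,-6,0] → ·  [on edge]
    (2,1)@(5, 3): e=[6,2,4] → █
    (3,1)@(7, 3): e=[6,6,0] → ·  [on edge]
    (2,2)@(5, 5): e=[-6,10,8] → ·
    (4,2)@(9, 5): e=[-6,18,0] → ·  [on edge]
    (5,3)@(11, 7): e=[-18,30,0] → ·  [on edge]
  covered (1 px):
    · · · · · ·
    · · █ · · ·
    · · · · · ·
    · · · · · ·
    · · · · · ·
    · · · · · ·
    · · · · · ·
T1:
  2·area = 70  (B↔C swapped to make it positive)
  edge (10, 13)→(4, 9): d=(-6,-4) top-left  bias=+0
  edge (4, 9)→(8, 0): d=(4,-9) top-left  bias=+0
  edge (8, 0)→(10, 13): d=(2,13) right/bottom  bias=-1
    (3,1)@(7, 3): e=[48,3,19] → █
    (4,1)@(9, 3): e=[56,21,-7] → ·
    (3,2)@(7, 5): e=[36,11,23] → █
    (4,2)@(9, 5): e=[44,29,-3] → ·
    (0,3)@(1, 7): e=[0,-35,105] → ·  [on edge]
    (2,3)@(5, 7): e=[16,1,53] → █
    (4,3)@(9, 7): e=[32,37,1] → █
    (5,3)@(11, 7): e=[40,55,-25] → ·
    (2,4)@(5, 9): e=[4,9,57] → █
    (5,4)@(11, 9): e=[28,63,-21] → ·
    (2,5)@(5, 11): e=[-8,17,61] → ·
    (3,5)@(7, 11): e=[0,35,35] → █  [on edge]
  covered (10 px):
    · · · · · ·
    · · · █ · ·
    · · · █ · ·
    · · █ █ █ ·
    · · █ █ █ ·
    · · · █ █ ·
    · · · · · ·

Result: 11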